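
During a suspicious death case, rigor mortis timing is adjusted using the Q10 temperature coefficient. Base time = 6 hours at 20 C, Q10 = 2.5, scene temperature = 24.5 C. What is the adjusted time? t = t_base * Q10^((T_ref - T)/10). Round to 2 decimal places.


Rigor mortis time adjustment:
Exponent = (T_ref - T_actual) / 10 = (20 - 24.5) / 10 = -0.45
Q10 factor = 2.5^-0.45 = 0.66211
t_adjusted = 6 * 0.66211 = 3.97 hours

3.97


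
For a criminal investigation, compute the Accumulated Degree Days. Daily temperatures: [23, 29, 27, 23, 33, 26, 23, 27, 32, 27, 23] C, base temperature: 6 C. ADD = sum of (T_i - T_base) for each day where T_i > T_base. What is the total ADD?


Computing ADD day by day:
Day 1: max(0, 23 - 6) = 17
Day 2: max(0, 29 - 6) = 23
Day 3: max(0, 27 - 6) = 21
Day 4: max(0, 23 - 6) = 17
Day 5: max(0, 33 - 6) = 27
Day 6: max(0, 26 - 6) = 20
Day 7: max(0, 23 - 6) = 17
Day 8: max(0, 27 - 6) = 21
Day 9: max(0, 32 - 6) = 26
Day 10: max(0, 27 - 6) = 21
Day 11: max(0, 23 - 6) = 17
Total ADD = 227

227


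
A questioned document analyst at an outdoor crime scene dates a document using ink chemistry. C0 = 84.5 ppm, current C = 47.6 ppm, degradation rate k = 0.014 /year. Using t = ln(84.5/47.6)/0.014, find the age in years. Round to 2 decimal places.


Document age estimation:
C0/C = 84.5 / 47.6 = 1.77521
ln(C0/C) = 0.573919
t = 0.573919 / 0.014 = 40.99 years

40.99


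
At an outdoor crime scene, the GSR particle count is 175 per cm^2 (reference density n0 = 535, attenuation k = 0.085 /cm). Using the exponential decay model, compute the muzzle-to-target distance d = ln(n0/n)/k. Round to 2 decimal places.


GSR distance calculation:
n0/n = 535 / 175 = 3.057143
ln(n0/n) = 1.117481
d = 1.117481 / 0.085 = 13.15 cm

13.15


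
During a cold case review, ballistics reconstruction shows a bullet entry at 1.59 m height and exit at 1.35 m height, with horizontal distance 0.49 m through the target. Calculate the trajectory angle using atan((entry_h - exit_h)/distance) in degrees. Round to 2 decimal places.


Bullet trajectory angle:
Height difference = 1.59 - 1.35 = 0.24 m
angle = atan(0.24 / 0.49)
angle = atan(0.489796)
angle = 26.10 degrees

26.10


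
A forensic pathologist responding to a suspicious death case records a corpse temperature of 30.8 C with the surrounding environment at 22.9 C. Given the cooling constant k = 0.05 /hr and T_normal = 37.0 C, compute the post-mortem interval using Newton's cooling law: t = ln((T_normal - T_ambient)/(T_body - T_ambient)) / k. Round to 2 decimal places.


Using Newton's law of cooling:
t = ln((T_normal - T_ambient) / (T_body - T_ambient)) / k
T_normal - T_ambient = 14.1
T_body - T_ambient = 7.9
Ratio = 1.78481
ln(ratio) = 0.579312
t = 0.579312 / 0.05 = 11.59 hours

11.59


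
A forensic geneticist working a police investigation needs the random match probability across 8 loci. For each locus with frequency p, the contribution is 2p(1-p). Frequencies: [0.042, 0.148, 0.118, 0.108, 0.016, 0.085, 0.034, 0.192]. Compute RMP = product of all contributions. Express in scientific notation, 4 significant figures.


Computing RMP for 8 loci:
Locus 1: 2 * 0.042 * 0.958 = 0.080472
Locus 2: 2 * 0.148 * 0.852 = 0.252192
Locus 3: 2 * 0.118 * 0.882 = 0.208152
Locus 4: 2 * 0.108 * 0.892 = 0.192672
Locus 5: 2 * 0.016 * 0.984 = 0.031488
Locus 6: 2 * 0.085 * 0.915 = 0.15555
Locus 7: 2 * 0.034 * 0.966 = 0.065688
Locus 8: 2 * 0.192 * 0.808 = 0.310272
RMP = 8.125e-08

8.125e-08


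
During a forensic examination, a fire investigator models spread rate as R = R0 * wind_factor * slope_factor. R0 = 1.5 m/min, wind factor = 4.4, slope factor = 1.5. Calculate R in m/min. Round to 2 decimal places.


Fire spread rate calculation:
R = R0 * wind_factor * slope_factor
= 1.5 * 4.4 * 1.5
= 6.6 * 1.5
= 9.90 m/min

9.90


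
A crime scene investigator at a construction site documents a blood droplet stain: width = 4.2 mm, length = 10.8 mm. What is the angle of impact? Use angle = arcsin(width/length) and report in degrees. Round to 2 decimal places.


Blood spatter impact angle calculation:
width / length = 4.2 / 10.8 = 0.388889
angle = arcsin(0.388889)
angle = 22.89 degrees

22.89


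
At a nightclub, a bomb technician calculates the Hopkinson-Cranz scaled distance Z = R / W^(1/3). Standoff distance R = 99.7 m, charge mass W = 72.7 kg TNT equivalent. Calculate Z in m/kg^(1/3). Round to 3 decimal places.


Scaled distance calculation:
W^(1/3) = 72.7^(1/3) = 4.173606
Z = R / W^(1/3) = 99.7 / 4.173606
Z = 23.888 m/kg^(1/3)

23.888


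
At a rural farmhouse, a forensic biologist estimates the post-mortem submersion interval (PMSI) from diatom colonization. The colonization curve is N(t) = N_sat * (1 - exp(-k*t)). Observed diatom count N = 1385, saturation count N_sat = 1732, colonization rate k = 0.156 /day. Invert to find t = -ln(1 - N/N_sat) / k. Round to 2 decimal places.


PMSI from diatom colonization curve:
N / N_sat = 1385 / 1732 = 0.799654
1 - N/N_sat = 0.200346
ln(1 - N/N_sat) = -1.607709
t = -ln(1 - N/N_sat) / k = -(-1.607709) / 0.156 = 10.31 days

10.31


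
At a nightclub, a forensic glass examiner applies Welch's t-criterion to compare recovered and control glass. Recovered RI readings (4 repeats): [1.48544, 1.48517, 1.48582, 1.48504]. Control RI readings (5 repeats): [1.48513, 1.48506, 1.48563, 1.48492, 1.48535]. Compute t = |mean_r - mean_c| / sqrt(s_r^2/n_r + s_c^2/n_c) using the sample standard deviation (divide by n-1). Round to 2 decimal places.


Welch's t-criterion for glass RI comparison:
Recovered mean = sum / n_r = 5.94147 / 4 = 1.4853675
Control mean = sum / n_c = 7.42609 / 5 = 1.485218
Recovered sample variance s_r^2 = 1.18758e-07
Control sample variance s_c^2 = 7.717e-08
Welch SE (unpooled) = sqrt(s_r^2/n_r + s_c^2/n_c) = sqrt(2.96896e-08 + 1.5434e-08) = sqrt(4.51236e-08) = 0.000212423
|mean_r - mean_c| = 0.0001495
t = 0.0001495 / 0.000212423 = 0.70

0.70


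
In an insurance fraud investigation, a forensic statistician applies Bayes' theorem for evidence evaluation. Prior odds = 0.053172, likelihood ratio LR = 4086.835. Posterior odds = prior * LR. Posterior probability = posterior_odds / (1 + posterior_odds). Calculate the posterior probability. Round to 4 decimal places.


Bayesian evidence evaluation:
Posterior odds = prior_odds * LR = 0.053172 * 4086.835 = 217.3052
Posterior probability = posterior_odds / (1 + posterior_odds)
= 217.3052 / (1 + 217.3052)
= 217.3052 / 218.3052
= 0.9954

0.9954


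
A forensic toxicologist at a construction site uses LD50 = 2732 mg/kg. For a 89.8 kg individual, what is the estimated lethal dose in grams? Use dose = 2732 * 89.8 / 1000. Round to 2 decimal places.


Lethal dose calculation:
Lethal dose = LD50 * body_weight / 1000
= 2732 * 89.8 / 1000
= 245333.6 / 1000
= 245.33 g

245.33


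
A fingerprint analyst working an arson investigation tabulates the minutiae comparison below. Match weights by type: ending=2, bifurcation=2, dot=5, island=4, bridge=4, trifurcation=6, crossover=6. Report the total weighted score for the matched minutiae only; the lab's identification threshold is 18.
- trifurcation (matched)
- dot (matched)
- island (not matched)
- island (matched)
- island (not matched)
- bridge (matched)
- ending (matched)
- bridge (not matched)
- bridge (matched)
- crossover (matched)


Weighted minutiae match score:
  trifurcation: matched, +6 (running total 6)
  dot: matched, +5 (running total 11)
  island: not matched, +0
  island: matched, +4 (running total 15)
  island: not matched, +0
  bridge: matched, +4 (running total 19)
  ending: matched, +2 (running total 21)
  bridge: not matched, +0
  bridge: matched, +4 (running total 25)
  crossover: matched, +6 (running total 31)
Total score = 31
Threshold = 18; verdict = identification

31


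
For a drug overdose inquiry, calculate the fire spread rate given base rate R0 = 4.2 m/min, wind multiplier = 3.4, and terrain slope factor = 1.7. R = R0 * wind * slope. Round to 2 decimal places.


Fire spread rate calculation:
R = R0 * wind_factor * slope_factor
= 4.2 * 3.4 * 1.7
= 14.28 * 1.7
= 24.28 m/min

24.28


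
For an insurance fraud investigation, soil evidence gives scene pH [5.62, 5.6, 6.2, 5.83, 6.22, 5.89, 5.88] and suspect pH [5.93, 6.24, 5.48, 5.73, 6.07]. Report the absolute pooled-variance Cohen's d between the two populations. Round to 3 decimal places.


Pooled-variance Cohen's d for soil pH comparison:
Scene mean = 41.24 / 7 = 5.891429
Suspect mean = 29.45 / 5 = 5.89
Scene sample variance s_s^2 = 0.060948
Suspect sample variance s_c^2 = 0.08755
Pooled variance = ((n_s-1)*s_s^2 + (n_c-1)*s_c^2) / (n_s + n_c - 2) = 0.071589
Pooled SD = sqrt(0.071589) = 0.267561
Mean difference = 0.001429
|d| = |0.001429| / 0.267561 = 0.005

0.005


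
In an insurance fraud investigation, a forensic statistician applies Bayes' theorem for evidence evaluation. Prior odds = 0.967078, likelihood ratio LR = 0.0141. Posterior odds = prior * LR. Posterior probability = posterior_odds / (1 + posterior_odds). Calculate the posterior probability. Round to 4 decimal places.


Bayesian evidence evaluation:
Posterior odds = prior_odds * LR = 0.967078 * 0.0141 = 0.0136358
Posterior probability = posterior_odds / (1 + posterior_odds)
= 0.0136358 / (1 + 0.0136358)
= 0.0136358 / 1.0136358
= 0.0135

0.0135


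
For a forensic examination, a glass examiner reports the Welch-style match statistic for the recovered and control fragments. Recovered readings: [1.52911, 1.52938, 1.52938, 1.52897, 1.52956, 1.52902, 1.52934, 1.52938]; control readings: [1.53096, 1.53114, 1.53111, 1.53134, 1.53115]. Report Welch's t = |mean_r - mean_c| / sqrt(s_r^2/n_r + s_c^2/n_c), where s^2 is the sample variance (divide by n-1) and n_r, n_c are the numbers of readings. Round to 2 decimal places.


Welch's t-criterion for glass RI comparison:
Recovered mean = sum / n_r = 12.23414 / 8 = 1.5292675
Control mean = sum / n_c = 7.6557 / 5 = 1.53114
Recovered sample variance s_r^2 = 4.33357e-08
Control sample variance s_c^2 = 1.835e-08
Welch SE (unpooled) = sqrt(s_r^2/n_r + s_c^2/n_c) = sqrt(5.41696e-09 + 3.67e-09) = sqrt(9.08696e-09) = 9.53255e-05
|mean_r - mean_c| = 0.0018725
t = 0.0018725 / 9.53255e-05 = 19.64

19.64


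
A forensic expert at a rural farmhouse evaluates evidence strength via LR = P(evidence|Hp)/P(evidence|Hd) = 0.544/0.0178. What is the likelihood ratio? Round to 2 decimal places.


Likelihood ratio calculation:
LR = P(E|Hp) / P(E|Hd)
LR = 0.544 / 0.0178
LR = 30.56

30.56


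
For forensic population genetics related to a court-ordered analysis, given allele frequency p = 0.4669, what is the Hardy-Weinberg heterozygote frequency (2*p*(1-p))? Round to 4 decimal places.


Hardy-Weinberg heterozygote frequency:
q = 1 - p = 1 - 0.4669 = 0.5331
2pq = 2 * 0.4669 * 0.5331 = 0.4978

0.4978


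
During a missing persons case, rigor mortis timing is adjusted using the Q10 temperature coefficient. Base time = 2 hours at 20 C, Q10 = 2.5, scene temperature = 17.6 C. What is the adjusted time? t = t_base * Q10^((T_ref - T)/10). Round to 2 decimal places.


Rigor mortis time adjustment:
Exponent = (T_ref - T_actual) / 10 = (20 - 17.6) / 10 = 0.24
Q10 factor = 2.5^0.24 = 1.24596
t_adjusted = 2 * 1.24596 = 2.49 hours

2.49


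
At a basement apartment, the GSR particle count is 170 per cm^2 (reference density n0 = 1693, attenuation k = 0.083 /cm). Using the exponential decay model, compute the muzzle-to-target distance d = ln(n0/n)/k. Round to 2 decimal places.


GSR distance calculation:
n0/n = 1693 / 170 = 9.958824
ln(n0/n) = 2.298459
d = 2.298459 / 0.083 = 27.69 cm

27.69


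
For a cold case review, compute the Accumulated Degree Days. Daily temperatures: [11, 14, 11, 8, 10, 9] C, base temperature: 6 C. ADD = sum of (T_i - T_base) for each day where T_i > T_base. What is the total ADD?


Computing ADD day by day:
Day 1: max(0, 11 - 6) = 5
Day 2: max(0, 14 - 6) = 8
Day 3: max(0, 11 - 6) = 5
Day 4: max(0, 8 - 6) = 2
Day 5: max(0, 10 - 6) = 4
Day 6: max(0, 9 - 6) = 3
Total ADD = 27

27


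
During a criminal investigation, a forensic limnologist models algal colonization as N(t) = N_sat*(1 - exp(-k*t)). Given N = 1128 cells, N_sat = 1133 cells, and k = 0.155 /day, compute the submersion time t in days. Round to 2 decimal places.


PMSI from diatom colonization curve:
N / N_sat = 1128 / 1133 = 0.995587
1 - N/N_sat = 0.004413
ln(1 - N/N_sat) = -5.423201
t = -ln(1 - N/N_sat) / k = -(-5.423201) / 0.155 = 34.99 days

34.99


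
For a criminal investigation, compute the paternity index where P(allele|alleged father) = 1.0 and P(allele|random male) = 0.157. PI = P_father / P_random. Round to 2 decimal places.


Paternity Index calculation:
PI = P(allele|father) / P(allele|random)
PI = 1.0 / 0.157
PI = 6.37

6.37


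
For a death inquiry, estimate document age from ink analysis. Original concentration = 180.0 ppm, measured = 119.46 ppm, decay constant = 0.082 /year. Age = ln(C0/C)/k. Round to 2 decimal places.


Document age estimation:
C0/C = 180.0 / 119.46 = 1.506781
ln(C0/C) = 0.409976
t = 0.409976 / 0.082 = 5.00 years

5.00


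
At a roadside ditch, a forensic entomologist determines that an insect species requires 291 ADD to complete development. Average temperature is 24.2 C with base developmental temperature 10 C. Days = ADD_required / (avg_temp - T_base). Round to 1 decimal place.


Insect development time:
Effective temperature = avg_temp - T_base = 24.2 - 10 = 14.2 C
Days = ADD / effective_temp = 291 / 14.2 = 20.5 days

20.5


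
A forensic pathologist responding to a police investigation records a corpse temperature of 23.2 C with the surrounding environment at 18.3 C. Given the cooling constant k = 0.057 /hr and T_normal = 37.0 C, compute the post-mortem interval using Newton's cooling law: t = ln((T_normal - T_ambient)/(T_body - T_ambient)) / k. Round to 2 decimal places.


Using Newton's law of cooling:
t = ln((T_normal - T_ambient) / (T_body - T_ambient)) / k
T_normal - T_ambient = 18.7
T_body - T_ambient = 4.9
Ratio = 3.816327
ln(ratio) = 1.339288
t = 1.339288 / 0.057 = 23.50 hours

23.50


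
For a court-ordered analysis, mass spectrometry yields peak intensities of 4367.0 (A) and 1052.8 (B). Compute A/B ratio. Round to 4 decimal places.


Spectral peak ratio:
Peak A = 4367.0 counts
Peak B = 1052.8 counts
Ratio = 4367.0 / 1052.8 = 4.1480

4.1480


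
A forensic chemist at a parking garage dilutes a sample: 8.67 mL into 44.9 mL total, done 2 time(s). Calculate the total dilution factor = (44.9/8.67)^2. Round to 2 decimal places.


Dilution factor calculation:
Single dilution = V_total / V_sample = 44.9 / 8.67 ≈ 5.178777
Number of dilutions = 2
Total DF = (44.9 / 8.67)^2 (full precision, rounded at the end) = 26.82

26.82


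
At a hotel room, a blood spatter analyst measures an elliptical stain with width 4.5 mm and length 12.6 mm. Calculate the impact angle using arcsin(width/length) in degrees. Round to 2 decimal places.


Blood spatter impact angle calculation:
width / length = 4.5 / 12.6 = 0.357143
angle = arcsin(0.357143)
angle = 20.92 degrees

20.92


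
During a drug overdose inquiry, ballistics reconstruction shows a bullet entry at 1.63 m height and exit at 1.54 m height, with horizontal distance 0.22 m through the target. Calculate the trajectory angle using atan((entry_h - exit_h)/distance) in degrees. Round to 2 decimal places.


Bullet trajectory angle:
Height difference = 1.63 - 1.54 = 0.09 m
angle = atan(0.09 / 0.22)
angle = atan(0.409091)
angle = 22.25 degrees

22.25


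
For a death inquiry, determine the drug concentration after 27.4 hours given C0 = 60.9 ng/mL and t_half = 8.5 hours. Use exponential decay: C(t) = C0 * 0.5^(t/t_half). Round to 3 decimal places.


Drug concentration decay:
Number of half-lives = t / t_half = 27.4 / 8.5 = 3.223529
Decay factor = 0.5^3.223529 = 0.10705848
C(t) = 60.9 * 0.10705848 = 6.520 ng/mL

6.520


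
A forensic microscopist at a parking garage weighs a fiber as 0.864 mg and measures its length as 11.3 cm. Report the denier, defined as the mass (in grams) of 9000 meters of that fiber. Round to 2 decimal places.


Denier calculation:
Mass in grams = 0.864 mg / 1000 = 0.000864 g
Length in meters = 11.3 cm / 100 = 0.113 m
Linear density = mass / length = 0.000864 / 0.113 = 0.00764602 g/m
Denier = (g/m) * 9000 = 0.00764602 * 9000 = 68.81

68.81


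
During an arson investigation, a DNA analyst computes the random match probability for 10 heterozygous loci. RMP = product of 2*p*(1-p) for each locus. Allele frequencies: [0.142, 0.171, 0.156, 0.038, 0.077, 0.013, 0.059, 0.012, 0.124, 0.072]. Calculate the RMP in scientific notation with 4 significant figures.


Computing RMP for 10 loci:
Locus 1: 2 * 0.142 * 0.858 = 0.243672
Locus 2: 2 * 0.171 * 0.829 = 0.283518
Locus 3: 2 * 0.156 * 0.844 = 0.263328
Locus 4: 2 * 0.038 * 0.962 = 0.073112
Locus 5: 2 * 0.077 * 0.923 = 0.142142
Locus 6: 2 * 0.013 * 0.987 = 0.025662
Locus 7: 2 * 0.059 * 0.941 = 0.111038
Locus 8: 2 * 0.012 * 0.988 = 0.023712
Locus 9: 2 * 0.124 * 0.876 = 0.217248
Locus 10: 2 * 0.072 * 0.928 = 0.133632
RMP = 3.708e-10

3.708e-10


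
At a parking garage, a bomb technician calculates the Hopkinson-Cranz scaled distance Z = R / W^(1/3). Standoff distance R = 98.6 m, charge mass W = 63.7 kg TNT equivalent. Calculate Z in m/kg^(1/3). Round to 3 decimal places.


Scaled distance calculation:
W^(1/3) = 63.7^(1/3) = 3.99374
Z = R / W^(1/3) = 98.6 / 3.99374
Z = 24.689 m/kg^(1/3)

24.689


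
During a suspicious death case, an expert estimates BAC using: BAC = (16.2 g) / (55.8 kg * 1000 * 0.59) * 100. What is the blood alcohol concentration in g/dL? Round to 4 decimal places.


Applying the Widmark formula:
BAC = (dose_g / (body_wt * 1000 * r)) * 100
Denominator = 55.8 * 1000 * 0.59 = 32922
BAC = (16.2 / 32922) * 100
BAC = 0.0492 g/dL

0.0492


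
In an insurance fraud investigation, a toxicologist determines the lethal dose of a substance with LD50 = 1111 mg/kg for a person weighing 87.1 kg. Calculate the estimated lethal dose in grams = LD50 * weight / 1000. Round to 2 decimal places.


Lethal dose calculation:
Lethal dose = LD50 * body_weight / 1000
= 1111 * 87.1 / 1000
= 96768.1 / 1000
= 96.77 g

96.77


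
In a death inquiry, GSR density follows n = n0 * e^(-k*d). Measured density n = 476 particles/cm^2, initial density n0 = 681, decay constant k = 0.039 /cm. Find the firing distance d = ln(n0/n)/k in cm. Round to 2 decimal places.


GSR distance calculation:
n0/n = 681 / 476 = 1.430672
ln(n0/n) = 0.358144
d = 0.358144 / 0.039 = 9.18 cm

9.18


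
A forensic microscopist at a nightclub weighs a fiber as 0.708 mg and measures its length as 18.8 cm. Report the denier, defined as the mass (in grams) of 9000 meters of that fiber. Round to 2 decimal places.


Denier calculation:
Mass in grams = 0.708 mg / 1000 = 0.000708 g
Length in meters = 18.8 cm / 100 = 0.188 m
Linear density = mass / length = 0.000708 / 0.188 = 0.00376596 g/m
Denier = (g/m) * 9000 = 0.00376596 * 9000 = 33.89

33.89


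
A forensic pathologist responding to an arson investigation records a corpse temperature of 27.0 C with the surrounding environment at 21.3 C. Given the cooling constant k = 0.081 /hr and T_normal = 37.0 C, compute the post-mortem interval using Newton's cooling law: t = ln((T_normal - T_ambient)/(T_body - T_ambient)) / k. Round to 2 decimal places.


Using Newton's law of cooling:
t = ln((T_normal - T_ambient) / (T_body - T_ambient)) / k
T_normal - T_ambient = 15.7
T_body - T_ambient = 5.7
Ratio = 2.754386
ln(ratio) = 1.013195
t = 1.013195 / 0.081 = 12.51 hours

12.51


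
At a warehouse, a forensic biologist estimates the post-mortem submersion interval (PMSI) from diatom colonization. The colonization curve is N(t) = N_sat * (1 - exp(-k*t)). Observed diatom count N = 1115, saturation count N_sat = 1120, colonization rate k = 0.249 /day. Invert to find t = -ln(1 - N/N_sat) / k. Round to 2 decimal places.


PMSI from diatom colonization curve:
N / N_sat = 1115 / 1120 = 0.995536
1 - N/N_sat = 0.004464
ln(1 - N/N_sat) = -5.41171
t = -ln(1 - N/N_sat) / k = -(-5.41171) / 0.249 = 21.73 days

21.73


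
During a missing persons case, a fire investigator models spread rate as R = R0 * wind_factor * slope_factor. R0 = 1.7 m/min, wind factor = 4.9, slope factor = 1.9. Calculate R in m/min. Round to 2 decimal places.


Fire spread rate calculation:
R = R0 * wind_factor * slope_factor
= 1.7 * 4.9 * 1.9
= 8.33 * 1.9
= 15.83 m/min

15.83


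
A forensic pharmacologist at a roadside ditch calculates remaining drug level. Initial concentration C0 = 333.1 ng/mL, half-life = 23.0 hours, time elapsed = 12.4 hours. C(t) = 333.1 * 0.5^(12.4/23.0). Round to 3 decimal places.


Drug concentration decay:
Number of half-lives = t / t_half = 12.4 / 23.0 = 0.53913
Decay factor = 0.5^0.53913 = 0.68818579
C(t) = 333.1 * 0.68818579 = 229.235 ng/mL

229.235


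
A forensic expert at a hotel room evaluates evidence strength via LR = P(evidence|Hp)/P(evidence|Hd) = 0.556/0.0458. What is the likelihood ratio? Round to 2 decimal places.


Likelihood ratio calculation:
LR = P(E|Hp) / P(E|Hd)
LR = 0.556 / 0.0458
LR = 12.14

12.14


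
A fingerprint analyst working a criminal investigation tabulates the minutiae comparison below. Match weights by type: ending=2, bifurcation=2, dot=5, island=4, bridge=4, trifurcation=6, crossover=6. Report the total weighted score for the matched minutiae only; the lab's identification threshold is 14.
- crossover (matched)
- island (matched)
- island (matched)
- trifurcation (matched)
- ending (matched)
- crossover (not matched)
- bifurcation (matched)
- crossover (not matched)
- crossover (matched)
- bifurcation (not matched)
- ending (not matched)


Weighted minutiae match score:
  crossover: matched, +6 (running total 6)
  island: matched, +4 (running total 10)
  island: matched, +4 (running total 14)
  trifurcation: matched, +6 (running total 20)
  ending: matched, +2 (running total 22)
  crossover: not matched, +0
  bifurcation: matched, +2 (running total 24)
  crossover: not matched, +0
  crossover: matched, +6 (running total 30)
  bifurcation: not matched, +0
  ending: not matched, +0
Total score = 30
Threshold = 14; verdict = identification

30


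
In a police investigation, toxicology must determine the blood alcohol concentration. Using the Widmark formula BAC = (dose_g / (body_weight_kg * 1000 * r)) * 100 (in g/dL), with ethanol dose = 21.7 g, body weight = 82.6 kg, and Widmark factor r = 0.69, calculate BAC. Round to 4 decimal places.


Applying the Widmark formula:
BAC = (dose_g / (body_wt * 1000 * r)) * 100
Denominator = 82.6 * 1000 * 0.69 = 56994
BAC = (21.7 / 56994) * 100
BAC = 0.0381 g/dL

0.0381


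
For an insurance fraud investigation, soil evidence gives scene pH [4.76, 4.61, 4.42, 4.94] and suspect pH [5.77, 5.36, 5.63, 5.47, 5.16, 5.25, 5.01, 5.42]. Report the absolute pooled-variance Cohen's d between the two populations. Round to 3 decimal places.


Pooled-variance Cohen's d for soil pH comparison:
Scene mean = 18.73 / 4 = 4.6825
Suspect mean = 43.07 / 8 = 5.38375
Scene sample variance s_s^2 = 0.048825
Suspect sample variance s_c^2 = 0.06097
Pooled variance = ((n_s-1)*s_s^2 + (n_c-1)*s_c^2) / (n_s + n_c - 2) = 0.057326
Pooled SD = sqrt(0.057326) = 0.239428
Mean difference = -0.70125
|d| = |-0.70125| / 0.239428 = 2.929

2.929


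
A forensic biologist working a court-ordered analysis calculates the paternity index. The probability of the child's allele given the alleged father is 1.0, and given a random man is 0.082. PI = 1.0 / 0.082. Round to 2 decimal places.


Paternity Index calculation:
PI = P(allele|father) / P(allele|random)
PI = 1.0 / 0.082
PI = 12.20

12.20


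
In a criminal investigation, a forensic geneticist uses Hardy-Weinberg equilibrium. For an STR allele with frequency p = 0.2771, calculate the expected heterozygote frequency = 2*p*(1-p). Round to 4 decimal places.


Hardy-Weinberg heterozygote frequency:
q = 1 - p = 1 - 0.2771 = 0.7229
2pq = 2 * 0.2771 * 0.7229 = 0.4006

0.4006


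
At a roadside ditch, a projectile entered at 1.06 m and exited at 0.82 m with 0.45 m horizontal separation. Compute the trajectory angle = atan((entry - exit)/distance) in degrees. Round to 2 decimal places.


Bullet trajectory angle:
Height difference = 1.06 - 0.82 = 0.24 m
angle = atan(0.24 / 0.45)
angle = atan(0.533333)
angle = 28.07 degrees

28.07


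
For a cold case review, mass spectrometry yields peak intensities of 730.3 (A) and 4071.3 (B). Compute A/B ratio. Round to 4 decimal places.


Spectral peak ratio:
Peak A = 730.3 counts
Peak B = 4071.3 counts
Ratio = 730.3 / 4071.3 = 0.1794

0.1794


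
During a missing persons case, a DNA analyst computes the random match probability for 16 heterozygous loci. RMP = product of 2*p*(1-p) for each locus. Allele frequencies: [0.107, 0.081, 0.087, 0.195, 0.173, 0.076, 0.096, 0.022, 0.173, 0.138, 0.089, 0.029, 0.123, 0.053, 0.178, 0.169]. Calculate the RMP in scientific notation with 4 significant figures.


Computing RMP for 16 loci:
Locus 1: 2 * 0.107 * 0.893 = 0.191102
Locus 2: 2 * 0.081 * 0.919 = 0.148878
Locus 3: 2 * 0.087 * 0.913 = 0.158862
Locus 4: 2 * 0.195 * 0.805 = 0.31395
Locus 5: 2 * 0.173 * 0.827 = 0.286142
Locus 6: 2 * 0.076 * 0.924 = 0.140448
Locus 7: 2 * 0.096 * 0.904 = 0.173568
Locus 8: 2 * 0.022 * 0.978 = 0.043032
Locus 9: 2 * 0.173 * 0.827 = 0.286142
Locus 10: 2 * 0.138 * 0.862 = 0.237912
Locus 11: 2 * 0.089 * 0.911 = 0.162158
Locus 12: 2 * 0.029 * 0.971 = 0.056318
Locus 13: 2 * 0.123 * 0.877 = 0.215742
Locus 14: 2 * 0.053 * 0.947 = 0.100382
Locus 15: 2 * 0.178 * 0.822 = 0.292632
Locus 16: 2 * 0.169 * 0.831 = 0.280878
RMP = 4.714e-13

4.714e-13


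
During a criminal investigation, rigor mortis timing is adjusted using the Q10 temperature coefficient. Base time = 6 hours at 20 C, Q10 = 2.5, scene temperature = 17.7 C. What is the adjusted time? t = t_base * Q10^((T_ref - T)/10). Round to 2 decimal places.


Rigor mortis time adjustment:
Exponent = (T_ref - T_actual) / 10 = (20 - 17.7) / 10 = 0.23
Q10 factor = 2.5^0.23 = 1.2346
t_adjusted = 6 * 1.2346 = 7.41 hours

7.41


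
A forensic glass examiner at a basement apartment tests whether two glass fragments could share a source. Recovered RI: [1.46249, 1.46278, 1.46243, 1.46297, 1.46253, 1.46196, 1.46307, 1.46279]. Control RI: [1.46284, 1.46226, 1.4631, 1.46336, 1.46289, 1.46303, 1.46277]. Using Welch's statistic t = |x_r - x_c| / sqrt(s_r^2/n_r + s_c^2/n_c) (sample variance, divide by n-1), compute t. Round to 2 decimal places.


Welch's t-criterion for glass RI comparison:
Recovered mean = sum / n_r = 11.70102 / 8 = 1.4626275
Control mean = sum / n_c = 10.24025 / 7 = 1.4628929
Recovered sample variance s_r^2 = 1.25107e-07
Control sample variance s_c^2 = 1.1639e-07
Welch SE (unpooled) = sqrt(s_r^2/n_r + s_c^2/n_c) = sqrt(1.56384e-08 + 1.66272e-08) = sqrt(3.22656e-08) = 0.000179626
|mean_r - mean_c| = 0.000265357
t = 0.000265357 / 0.000179626 = 1.48

1.48


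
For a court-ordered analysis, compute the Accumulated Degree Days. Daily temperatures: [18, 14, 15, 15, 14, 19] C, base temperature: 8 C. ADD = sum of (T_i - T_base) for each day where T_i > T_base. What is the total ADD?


Computing ADD day by day:
Day 1: max(0, 18 - 8) = 10
Day 2: max(0, 14 - 8) = 6
Day 3: max(0, 15 - 8) = 7
Day 4: max(0, 15 - 8) = 7
Day 5: max(0, 14 - 8) = 6
Day 6: max(0, 19 - 8) = 11
Total ADD = 47

47


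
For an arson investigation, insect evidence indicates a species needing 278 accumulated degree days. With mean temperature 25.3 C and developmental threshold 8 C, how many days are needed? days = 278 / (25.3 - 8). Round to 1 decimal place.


Insect development time:
Effective temperature = avg_temp - T_base = 25.3 - 8 = 17.3 C
Days = ADD / effective_temp = 278 / 17.3 = 16.1 days

16.1


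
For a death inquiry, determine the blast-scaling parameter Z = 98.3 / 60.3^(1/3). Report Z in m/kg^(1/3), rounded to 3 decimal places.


Scaled distance calculation:
W^(1/3) = 60.3^(1/3) = 3.921382
Z = R / W^(1/3) = 98.3 / 3.921382
Z = 25.068 m/kg^(1/3)

25.068


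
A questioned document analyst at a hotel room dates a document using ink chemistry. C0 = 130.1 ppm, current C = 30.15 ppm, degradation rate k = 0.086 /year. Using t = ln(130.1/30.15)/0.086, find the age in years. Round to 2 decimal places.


Document age estimation:
C0/C = 130.1 / 30.15 = 4.315091
ln(C0/C) = 1.462118
t = 1.462118 / 0.086 = 17.00 years

17.00


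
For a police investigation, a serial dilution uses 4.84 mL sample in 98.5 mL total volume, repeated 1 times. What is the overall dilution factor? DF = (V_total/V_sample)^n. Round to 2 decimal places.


Dilution factor calculation:
Single dilution = V_total / V_sample = 98.5 / 4.84 ≈ 20.35124
Number of dilutions = 1
Total DF = (98.5 / 4.84)^1 (full precision, rounded at the end) = 20.35

20.35


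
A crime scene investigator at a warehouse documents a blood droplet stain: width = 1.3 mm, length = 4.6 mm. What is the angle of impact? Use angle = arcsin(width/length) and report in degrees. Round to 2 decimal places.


Blood spatter impact angle calculation:
width / length = 1.3 / 4.6 = 0.282609
angle = arcsin(0.282609)
angle = 16.42 degrees

16.42


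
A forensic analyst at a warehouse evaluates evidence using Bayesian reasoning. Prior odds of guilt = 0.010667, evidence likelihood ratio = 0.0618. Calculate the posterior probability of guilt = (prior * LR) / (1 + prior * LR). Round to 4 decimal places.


Bayesian evidence evaluation:
Posterior odds = prior_odds * LR = 0.010667 * 0.0618 = 0.0006592206
Posterior probability = posterior_odds / (1 + posterior_odds)
= 0.0006592206 / (1 + 0.0006592206)
= 0.0006592206 / 1.0006592206
= 0.0007

0.0007


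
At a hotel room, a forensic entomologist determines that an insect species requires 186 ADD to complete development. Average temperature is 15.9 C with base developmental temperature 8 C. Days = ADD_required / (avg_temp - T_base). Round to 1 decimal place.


Insect development time:
Effective temperature = avg_temp - T_base = 15.9 - 8 = 7.9 C
Days = ADD / effective_temp = 186 / 7.9 = 23.5 days

23.5


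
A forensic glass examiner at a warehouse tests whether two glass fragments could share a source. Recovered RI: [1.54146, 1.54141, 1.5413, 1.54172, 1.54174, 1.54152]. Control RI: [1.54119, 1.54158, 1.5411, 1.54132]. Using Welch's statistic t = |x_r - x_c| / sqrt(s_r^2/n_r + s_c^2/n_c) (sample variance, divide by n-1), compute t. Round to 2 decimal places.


Welch's t-criterion for glass RI comparison:
Recovered mean = sum / n_r = 9.24915 / 6 = 1.541525
Control mean = sum / n_c = 6.16519 / 4 = 1.5412975
Recovered sample variance s_r^2 = 3.047e-08
Control sample variance s_c^2 = 4.3625e-08
Welch SE (unpooled) = sqrt(s_r^2/n_r + s_c^2/n_c) = sqrt(5.07833e-09 + 1.09062e-08) = sqrt(1.59845e-08) = 0.00012643
|mean_r - mean_c| = 0.0002275
t = 0.0002275 / 0.00012643 = 1.80

1.80


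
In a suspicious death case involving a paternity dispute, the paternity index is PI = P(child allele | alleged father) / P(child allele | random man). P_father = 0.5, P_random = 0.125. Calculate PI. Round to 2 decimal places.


Paternity Index calculation:
PI = P(allele|father) / P(allele|random)
PI = 0.5 / 0.125
PI = 4.00

4.00


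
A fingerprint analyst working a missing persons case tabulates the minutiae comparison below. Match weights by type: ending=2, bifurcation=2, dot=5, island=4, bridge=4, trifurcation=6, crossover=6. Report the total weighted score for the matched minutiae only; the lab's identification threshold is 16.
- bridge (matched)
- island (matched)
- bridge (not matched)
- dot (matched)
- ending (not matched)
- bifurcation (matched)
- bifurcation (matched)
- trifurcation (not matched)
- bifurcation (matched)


Weighted minutiae match score:
  bridge: matched, +4 (running total 4)
  island: matched, +4 (running total 8)
  bridge: not matched, +0
  dot: matched, +5 (running total 13)
  ending: not matched, +0
  bifurcation: matched, +2 (running total 15)
  bifurcation: matched, +2 (running total 17)
  trifurcation: not matched, +0
  bifurcation: matched, +2 (running total 19)
Total score = 19
Threshold = 16; verdict = identification

19


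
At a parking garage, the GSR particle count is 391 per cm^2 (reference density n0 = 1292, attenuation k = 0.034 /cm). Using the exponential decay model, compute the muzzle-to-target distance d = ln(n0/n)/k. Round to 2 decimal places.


GSR distance calculation:
n0/n = 1292 / 391 = 3.304348
ln(n0/n) = 1.195239
d = 1.195239 / 0.034 = 35.15 cm

35.15


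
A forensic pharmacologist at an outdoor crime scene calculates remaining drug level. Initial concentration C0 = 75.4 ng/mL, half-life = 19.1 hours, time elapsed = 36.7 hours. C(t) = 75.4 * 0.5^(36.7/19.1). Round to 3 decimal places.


Drug concentration decay:
Number of half-lives = t / t_half = 36.7 / 19.1 = 1.921466
Decay factor = 0.5^1.921466 = 0.26398612
C(t) = 75.4 * 0.26398612 = 19.905 ng/mL

19.905


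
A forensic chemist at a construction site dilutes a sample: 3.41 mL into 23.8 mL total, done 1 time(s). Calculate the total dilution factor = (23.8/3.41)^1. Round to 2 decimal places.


Dilution factor calculation:
Single dilution = V_total / V_sample = 23.8 / 3.41 ≈ 6.979472
Number of dilutions = 1
Total DF = (23.8 / 3.41)^1 (full precision, rounded at the end) = 6.98

6.98


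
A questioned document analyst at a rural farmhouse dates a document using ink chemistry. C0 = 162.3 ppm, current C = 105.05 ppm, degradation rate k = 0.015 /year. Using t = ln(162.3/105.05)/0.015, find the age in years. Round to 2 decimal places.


Document age estimation:
C0/C = 162.3 / 105.05 = 1.544979
ln(C0/C) = 0.43501
t = 0.43501 / 0.015 = 29.00 years

29.00


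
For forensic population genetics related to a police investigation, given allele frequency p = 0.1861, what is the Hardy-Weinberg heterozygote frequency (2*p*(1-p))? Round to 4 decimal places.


Hardy-Weinberg heterozygote frequency:
q = 1 - p = 1 - 0.1861 = 0.8139
2pq = 2 * 0.1861 * 0.8139 = 0.3029

0.3029


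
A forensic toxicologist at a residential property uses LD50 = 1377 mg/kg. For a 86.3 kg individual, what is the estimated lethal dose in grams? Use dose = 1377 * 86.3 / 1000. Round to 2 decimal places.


Lethal dose calculation:
Lethal dose = LD50 * body_weight / 1000
= 1377 * 86.3 / 1000
= 118835.1 / 1000
= 118.84 g

118.84


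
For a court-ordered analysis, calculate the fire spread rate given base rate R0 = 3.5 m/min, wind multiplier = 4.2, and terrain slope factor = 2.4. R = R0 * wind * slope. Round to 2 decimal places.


Fire spread rate calculation:
R = R0 * wind_factor * slope_factor
= 3.5 * 4.2 * 2.4
= 14.7 * 2.4
= 35.28 m/min

35.28


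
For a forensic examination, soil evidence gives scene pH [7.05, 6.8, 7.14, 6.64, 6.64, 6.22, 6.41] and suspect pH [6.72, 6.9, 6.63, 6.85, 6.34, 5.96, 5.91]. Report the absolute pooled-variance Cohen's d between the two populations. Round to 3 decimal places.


Pooled-variance Cohen's d for soil pH comparison:
Scene mean = 46.9 / 7 = 6.7
Suspect mean = 45.31 / 7 = 6.472857
Scene sample variance s_s^2 = 0.107967
Suspect sample variance s_c^2 = 0.16799
Pooled variance = ((n_s-1)*s_s^2 + (n_c-1)*s_c^2) / (n_s + n_c - 2) = 0.137979
Pooled SD = sqrt(0.137979) = 0.371455
Mean difference = 0.227143
|d| = |0.227143| / 0.371455 = 0.611

0.611


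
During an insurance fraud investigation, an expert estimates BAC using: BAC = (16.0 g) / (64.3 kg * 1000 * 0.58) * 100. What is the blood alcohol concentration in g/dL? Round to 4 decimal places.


Applying the Widmark formula:
BAC = (dose_g / (body_wt * 1000 * r)) * 100
Denominator = 64.3 * 1000 * 0.58 = 37294
BAC = (16.0 / 37294) * 100
BAC = 0.0429 g/dL

0.0429


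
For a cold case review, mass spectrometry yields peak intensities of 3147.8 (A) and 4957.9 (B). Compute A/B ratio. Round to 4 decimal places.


Spectral peak ratio:
Peak A = 3147.8 counts
Peak B = 4957.9 counts
Ratio = 3147.8 / 4957.9 = 0.6349

0.6349


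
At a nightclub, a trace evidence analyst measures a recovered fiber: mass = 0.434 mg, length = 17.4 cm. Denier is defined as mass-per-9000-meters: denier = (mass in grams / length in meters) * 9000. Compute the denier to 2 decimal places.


Denier calculation:
Mass in grams = 0.434 mg / 1000 = 0.000434 g
Length in meters = 17.4 cm / 100 = 0.174 m
Linear density = mass / length = 0.000434 / 0.174 = 0.00249425 g/m
Denier = (g/m) * 9000 = 0.00249425 * 9000 = 22.45

22.45


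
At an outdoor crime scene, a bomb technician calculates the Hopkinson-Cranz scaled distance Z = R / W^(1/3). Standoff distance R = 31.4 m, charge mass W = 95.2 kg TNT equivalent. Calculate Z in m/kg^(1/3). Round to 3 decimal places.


Scaled distance calculation:
W^(1/3) = 95.2^(1/3) = 4.566102
Z = R / W^(1/3) = 31.4 / 4.566102
Z = 6.877 m/kg^(1/3)

6.877


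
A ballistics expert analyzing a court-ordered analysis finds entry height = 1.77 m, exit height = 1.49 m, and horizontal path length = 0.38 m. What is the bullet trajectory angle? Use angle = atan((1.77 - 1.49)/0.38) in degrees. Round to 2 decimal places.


Bullet trajectory angle:
Height difference = 1.77 - 1.49 = 0.28 m
angle = atan(0.28 / 0.38)
angle = atan(0.736842)
angle = 36.38 degrees

36.38


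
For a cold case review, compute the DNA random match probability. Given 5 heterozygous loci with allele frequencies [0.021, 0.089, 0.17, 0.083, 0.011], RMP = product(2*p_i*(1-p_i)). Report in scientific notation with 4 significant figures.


Computing RMP for 5 loci:
Locus 1: 2 * 0.021 * 0.979 = 0.041118
Locus 2: 2 * 0.089 * 0.911 = 0.162158
Locus 3: 2 * 0.17 * 0.83 = 0.2822
Locus 4: 2 * 0.083 * 0.917 = 0.152222
Locus 5: 2 * 0.011 * 0.989 = 0.021758
RMP = 6.232e-06

6.232e-06


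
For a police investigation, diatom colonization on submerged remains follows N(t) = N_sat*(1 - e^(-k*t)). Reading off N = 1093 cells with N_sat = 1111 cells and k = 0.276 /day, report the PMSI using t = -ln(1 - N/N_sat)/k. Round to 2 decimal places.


PMSI from diatom colonization curve:
N / N_sat = 1093 / 1111 = 0.983798
1 - N/N_sat = 0.016202
ln(1 - N/N_sat) = -4.122621
t = -ln(1 - N/N_sat) / k = -(-4.122621) / 0.276 = 14.94 days

14.94


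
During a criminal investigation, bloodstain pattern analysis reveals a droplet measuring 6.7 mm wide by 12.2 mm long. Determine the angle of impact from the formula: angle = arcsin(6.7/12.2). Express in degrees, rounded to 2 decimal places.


Blood spatter impact angle calculation:
width / length = 6.7 / 12.2 = 0.54918
angle = arcsin(0.54918)
angle = 33.31 degrees

33.31


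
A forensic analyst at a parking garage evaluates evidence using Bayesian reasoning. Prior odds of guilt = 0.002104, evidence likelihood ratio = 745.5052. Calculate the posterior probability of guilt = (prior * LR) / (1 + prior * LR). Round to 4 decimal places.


Bayesian evidence evaluation:
Posterior odds = prior_odds * LR = 0.002104 * 745.5052 = 1.568543
Posterior probability = posterior_odds / (1 + posterior_odds)
= 1.568543 / (1 + 1.568543)
= 1.568543 / 2.568543
= 0.6107

0.6107


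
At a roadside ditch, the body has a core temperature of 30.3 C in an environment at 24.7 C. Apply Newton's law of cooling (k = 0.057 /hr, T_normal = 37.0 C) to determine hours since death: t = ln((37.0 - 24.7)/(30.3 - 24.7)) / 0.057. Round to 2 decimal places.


Using Newton's law of cooling:
t = ln((T_normal - T_ambient) / (T_body - T_ambient)) / k
T_normal - T_ambient = 12.3
T_body - T_ambient = 5.6
Ratio = 2.196429
ln(ratio) = 0.786833
t = 0.786833 / 0.057 = 13.80 hours

13.80


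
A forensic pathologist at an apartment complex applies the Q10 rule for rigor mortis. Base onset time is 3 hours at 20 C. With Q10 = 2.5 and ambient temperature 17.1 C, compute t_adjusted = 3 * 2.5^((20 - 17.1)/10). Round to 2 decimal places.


Rigor mortis time adjustment:
Exponent = (T_ref - T_actual) / 10 = (20 - 17.1) / 10 = 0.29
Q10 factor = 2.5^0.29 = 1.30438
t_adjusted = 3 * 1.30438 = 3.91 hours

3.91


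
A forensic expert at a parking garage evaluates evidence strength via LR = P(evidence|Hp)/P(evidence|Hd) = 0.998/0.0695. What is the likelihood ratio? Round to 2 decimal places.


Likelihood ratio calculation:
LR = P(E|Hp) / P(E|Hd)
LR = 0.998 / 0.0695
LR = 14.36

14.36
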